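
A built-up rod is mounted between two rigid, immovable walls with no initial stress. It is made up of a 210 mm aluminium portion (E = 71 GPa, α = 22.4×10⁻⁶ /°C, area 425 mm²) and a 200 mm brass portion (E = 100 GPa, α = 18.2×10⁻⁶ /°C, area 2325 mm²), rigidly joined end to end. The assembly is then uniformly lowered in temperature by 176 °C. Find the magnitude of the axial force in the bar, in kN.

If the supports were absent, the total length change would be Σ αᵢΔT Lᵢ = 22.4×10⁻⁶×176×210 + 18.2×10⁻⁶×176×200 = 1.469 mm.
The rigid supports impose zero overall length change; the single axial force P common to all segments must satisfy P Σ Lᵢ/(AᵢEᵢ) = δ_free.
The series flexibility is Σ Lᵢ/(AᵢEᵢ) = 210/(425×71×10³) + 200/(2325×100×10³) = 7.82×10⁻⁶ mm/N.
So P = 1.469 / 7.82×10⁻⁶ = 187.8 kN, tensile.

P ≈ 188 kN (tensile)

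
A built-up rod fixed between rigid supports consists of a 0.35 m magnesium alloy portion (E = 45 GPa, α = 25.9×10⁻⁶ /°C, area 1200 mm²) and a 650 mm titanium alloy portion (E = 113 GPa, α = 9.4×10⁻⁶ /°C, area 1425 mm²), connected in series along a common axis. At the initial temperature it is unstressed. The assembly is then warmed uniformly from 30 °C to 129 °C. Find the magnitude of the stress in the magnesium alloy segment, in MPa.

Free thermal expansion of the whole bar: Σ αᵢΔT Lᵢ = 25.9×10⁻⁶×99×350 + 9.4×10⁻⁶×99×650 = 1.502 mm.
The rigid supports impose zero overall length change; the single axial force P common to all segments must satisfy P Σ Lᵢ/(AᵢEᵢ) = δ_free.
Σ Lᵢ/(AᵢEᵢ) = 350/(1200×45×10³) + 650/(1425×113×10³) = 1.052×10⁻⁵ mm/N.
P = 1.502 / 1.052×10⁻⁵ = 142800 N = 142.8 kN, compressive.
σ_{magnesium alloy} = P / A = 142800 / 1200 = 119 MPa.

σ ≈ 119 MPa (compressive)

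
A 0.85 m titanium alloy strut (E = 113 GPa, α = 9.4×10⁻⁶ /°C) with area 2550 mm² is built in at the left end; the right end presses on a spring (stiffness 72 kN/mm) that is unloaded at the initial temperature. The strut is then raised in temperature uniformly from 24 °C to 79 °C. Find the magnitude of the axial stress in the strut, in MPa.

Free thermal expansion: δ_free = αΔT L = 9.4×10⁻⁶ × 55 × 850 = 0.4395 mm.
Let P be the compressive force at the spring. The strut shortens elastically by PL/(AE) and the spring compresses by P/k; together these equal δ_free.
So P = δ_free / [L/(AE) + 1/k] = 0.4395 / [ 850/(2550×113×10³) + 1/(72×10³) ].
P = 0.4395 / 1.684×10⁻⁵ = 26100 N.
σ = P/A = 26100/2550 = 10.23 MPa.

σ ≈ 10.2 MPa (compressive)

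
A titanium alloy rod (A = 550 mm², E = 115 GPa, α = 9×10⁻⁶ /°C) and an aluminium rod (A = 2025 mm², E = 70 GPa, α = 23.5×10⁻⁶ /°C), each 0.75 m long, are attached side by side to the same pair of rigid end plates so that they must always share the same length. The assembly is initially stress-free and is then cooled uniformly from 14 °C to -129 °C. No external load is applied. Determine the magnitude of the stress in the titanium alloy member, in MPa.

σ ≈ 165 MPa (compressive)

Equilibrium of a rigid end plate with no external load gives equal and opposite internal forces ±P in the two members. Since α_{aluminium} > α_{titanium alloy}, cooling drives the aluminium into tension and the titanium alloy into compression.
Compatibility of the two members (thermal + elastic change equal): (α₁ − α₂)ΔT = P·[1/(A₁E₁) + 1/(A₂E₂)].
|α₁ − α₂|·ΔT = 14.5×10⁻⁶ × 143 = 0.002073.
1/(A₁E₁) + 1/(A₂E₂) = 1/(550×115×10³) + 1/(2025×70×10³) = 2.286×10⁻⁸ N⁻¹.
P = 0.002073 / 2.286×10⁻⁸ = 90680 N = 90.68 kN.
σ_{titanium alloy} = P/A₁ = 90680/550 = 164.9 MPa, compressive.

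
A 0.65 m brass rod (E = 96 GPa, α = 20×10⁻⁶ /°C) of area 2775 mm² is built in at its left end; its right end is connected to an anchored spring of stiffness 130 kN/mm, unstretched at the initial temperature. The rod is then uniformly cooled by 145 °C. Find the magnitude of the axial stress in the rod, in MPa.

σ ≈ 67 MPa (tensile)

Free thermal contraction: δ_free = αΔT L = 20×10⁻⁶ × 145 × 650 = 1.885 mm.
With a force P in the spring, the elastic change of the rod is PL/(AE) and that of the spring is P/k; compatibility requires their sum to equal δ_free.
P [ L/(AE) + 1/k ] = δ_free → P [ 650/(2775×96×10³) + 1/(130×10³) ] = 1.885.
P = 1.885 / 1.013×10⁻⁵ = 186000 N.
σ = P/A = 186000/2775 = 67.04 MPa.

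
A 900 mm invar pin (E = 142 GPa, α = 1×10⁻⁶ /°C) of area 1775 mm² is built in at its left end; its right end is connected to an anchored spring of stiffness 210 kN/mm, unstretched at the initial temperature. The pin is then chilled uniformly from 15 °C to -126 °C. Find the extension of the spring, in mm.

δ ≈ 0.0725 mm

If the spring were absent the pin would shorten by αΔT L = 1×10⁻⁶ × 141 × 900 = 0.1269 mm.
Let P be the tensile force in the spring. The pin extends elastically by PL/(AE) and the spring stretches by P/k; together these equal δ_free.
So P = δ_free / [L/(AE) + 1/k] = 0.1269 / [ 900/(1775×142×10³) + 1/(210×10³) ].
P = 0.1269 / 8.333×10⁻⁶ = 15230 N.
Spring extension = P/k = 15230/(210×10³) = 0.07252 mm.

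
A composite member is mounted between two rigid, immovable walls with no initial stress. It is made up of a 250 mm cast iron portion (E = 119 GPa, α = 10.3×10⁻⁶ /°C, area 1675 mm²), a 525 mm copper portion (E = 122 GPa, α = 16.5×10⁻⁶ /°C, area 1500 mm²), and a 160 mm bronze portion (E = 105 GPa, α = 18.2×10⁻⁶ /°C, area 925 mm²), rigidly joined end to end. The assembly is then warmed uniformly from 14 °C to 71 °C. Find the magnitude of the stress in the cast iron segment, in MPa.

With the walls removed the bar would change length by δ_free = Σ αᵢΔT Lᵢ = 10.3×10⁻⁶×57×250 + 16.5×10⁻⁶×57×525 + 18.2×10⁻⁶×57×160 = 0.8065 mm.
The rigid supports impose zero overall length change; the single axial force P common to all segments must satisfy P Σ Lᵢ/(AᵢEᵢ) = δ_free.
Σ Lᵢ/(AᵢEᵢ) = 250/(1675×119×10³) + 525/(1500×122×10³) + 160/(925×105×10³) = 5.77×10⁻⁶ mm/N.
P = 0.8065 / 5.77×10⁻⁶ = 139800 N = 139.8 kN, compressive.
σ_{cast iron} = P / A = 139800 / 1675 = 83.44 MPa.

σ ≈ 83.4 MPa (compressive)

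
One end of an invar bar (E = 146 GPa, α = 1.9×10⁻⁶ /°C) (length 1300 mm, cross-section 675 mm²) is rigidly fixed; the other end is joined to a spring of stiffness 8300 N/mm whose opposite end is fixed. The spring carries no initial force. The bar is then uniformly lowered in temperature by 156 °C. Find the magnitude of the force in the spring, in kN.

The unrestrained thermal change is αΔT L = 1.9×10⁻⁶ × 156 × 1300 = 0.3853 mm.
Let P be the tensile force in the spring. The bar extends elastically by PL/(AE) and the spring stretches by P/k; together these equal δ_free.
So P = δ_free / [L/(AE) + 1/k] = 0.3853 / [ 1300/(675×146×10³) + 1/(8300) ].
P = 0.3853 / 0.0001337 = 2883 N.

P ≈ 2.88 kN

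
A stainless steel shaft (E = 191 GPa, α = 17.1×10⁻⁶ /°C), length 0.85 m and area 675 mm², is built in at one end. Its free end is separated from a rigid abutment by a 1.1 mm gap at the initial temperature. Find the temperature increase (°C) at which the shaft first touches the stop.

Contact occurs when the free expansion equals the gap: αΔT L = 1.1 mm.
ΔT = 1.1 / (17.1×10⁻⁶ × 850) = 75.68 °C.

ΔT ≈ 75.7 °C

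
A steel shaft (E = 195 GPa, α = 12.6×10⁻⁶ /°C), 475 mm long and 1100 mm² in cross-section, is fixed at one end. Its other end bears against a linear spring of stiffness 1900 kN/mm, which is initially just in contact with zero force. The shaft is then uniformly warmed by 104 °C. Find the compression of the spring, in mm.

δ ≈ 0.12 mm

The unrestrained thermal change is αΔT L = 12.6×10⁻⁶ × 104 × 475 = 0.6224 mm.
Let P be the compressive force at the spring. The shaft shortens elastically by PL/(AE) and the spring compresses by P/k; together these equal δ_free.
P [ L/(AE) + 1/k ] = δ_free → P [ 475/(1100×195×10³) + 1/(1900×10³) ] = 0.6224.
P = 0.6224 / 2.741×10⁻⁶ = 227100 N.
Spring compression = P/k = 227100/(1900×10³) = 0.1195 mm.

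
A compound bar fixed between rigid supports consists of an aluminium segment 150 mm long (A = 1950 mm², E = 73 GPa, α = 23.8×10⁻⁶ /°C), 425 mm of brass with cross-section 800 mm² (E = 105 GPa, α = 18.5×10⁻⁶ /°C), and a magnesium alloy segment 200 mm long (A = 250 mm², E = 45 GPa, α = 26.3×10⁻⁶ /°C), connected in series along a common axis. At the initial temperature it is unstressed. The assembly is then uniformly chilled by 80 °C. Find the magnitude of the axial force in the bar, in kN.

With the walls removed the bar would change length by δ_free = Σ αᵢΔT Lᵢ = 23.8×10⁻⁶×80×150 + 18.5×10⁻⁶×80×425 + 26.3×10⁻⁶×80×200 = 1.335 mm.
Since the ends are fixed, an axial force P builds up, equal in every segment, with P · Σ Lᵢ/(AᵢEᵢ) = δ_free.
Σ Lᵢ/(AᵢEᵢ) = 150/(1950×73×10³) + 425/(800×105×10³) + 200/(250×45×10³) = 2.389×10⁻⁵ mm/N.
Hence P = δ_free / Σ(L/AE) = 1.335/2.389×10⁻⁵ = 55.9 kN (tensile).

P ≈ 55.9 kN (tensile)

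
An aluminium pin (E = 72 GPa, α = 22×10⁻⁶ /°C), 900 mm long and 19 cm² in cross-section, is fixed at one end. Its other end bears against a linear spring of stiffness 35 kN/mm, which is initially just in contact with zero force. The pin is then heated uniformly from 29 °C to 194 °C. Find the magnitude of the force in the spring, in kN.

P ≈ 92.9 kN

Free thermal expansion: δ_free = αΔT L = 22×10⁻⁶ × 165 × 900 = 3.267 mm.
With a force P in the spring, the elastic change of the pin is PL/(AE) and that of the spring is P/k; compatibility requires their sum to equal δ_free.
P [ L/(AE) + 1/k ] = δ_free → P [ 900/(1900×72×10³) + 1/(35×10³) ] = 3.267.
P = 3.267 / 3.515×10⁻⁵ = 92940 N.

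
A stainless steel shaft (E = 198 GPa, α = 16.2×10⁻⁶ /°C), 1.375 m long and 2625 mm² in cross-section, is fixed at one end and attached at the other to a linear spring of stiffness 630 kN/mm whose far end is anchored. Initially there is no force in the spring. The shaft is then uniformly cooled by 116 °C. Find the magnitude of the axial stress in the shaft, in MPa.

If the spring were absent the shaft would shorten by αΔT L = 16.2×10⁻⁶ × 116 × 1375 = 2.584 mm.
Let P be the tensile force in the spring. The shaft extends elastically by PL/(AE) and the spring stretches by P/k; together these equal δ_free.
So P = δ_free / [L/(AE) + 1/k] = 2.584 / [ 1375/(2625×198×10³) + 1/(630×10³) ].
P = 2.584 / 4.233×10⁻⁶ = 610400 N.
σ = P/A = 610400/2625 = 232.6 MPa.

σ ≈ 233 MPa (tensile)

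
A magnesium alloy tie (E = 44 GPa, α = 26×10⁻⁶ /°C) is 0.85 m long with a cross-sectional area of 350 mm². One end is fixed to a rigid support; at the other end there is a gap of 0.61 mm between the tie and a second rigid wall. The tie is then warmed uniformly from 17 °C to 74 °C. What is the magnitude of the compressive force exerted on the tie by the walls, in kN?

Free thermal elongation = αΔT L = 26×10⁻⁶ × 57 × 850 = 1.26 mm.
After closing the 0.61 mm clearance, 1.26 − 0.61 = 0.6497 mm of expansion remains to be suppressed by the wall.
So σ = E(δ_free − g)/L = 44×10³ × 0.6497/850 = 33.63 MPa.
Force on the wall = σA = 33.63 × 350 mm² = 11.77 kN.

P ≈ 11.8 kN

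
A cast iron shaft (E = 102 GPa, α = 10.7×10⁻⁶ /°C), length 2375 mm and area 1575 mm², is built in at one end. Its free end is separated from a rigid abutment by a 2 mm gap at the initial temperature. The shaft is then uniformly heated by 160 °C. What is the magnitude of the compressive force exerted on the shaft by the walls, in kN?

P ≈ 140 kN

If the wall were absent the shaft would grow by αΔT L = 10.7×10⁻⁶ × 160 × 2375 = 4.066 mm.
After closing the 2 mm clearance, 4.066 − 2 = 2.066 mm of expansion remains to be suppressed by the wall.
Compatibility: PL/(AE) = 2.066 mm, so σ = P/A = E × (2.066/2375) = 88.73 MPa.
Force on the wall = σA = 88.73 × 1575 mm² = 139.7 kN.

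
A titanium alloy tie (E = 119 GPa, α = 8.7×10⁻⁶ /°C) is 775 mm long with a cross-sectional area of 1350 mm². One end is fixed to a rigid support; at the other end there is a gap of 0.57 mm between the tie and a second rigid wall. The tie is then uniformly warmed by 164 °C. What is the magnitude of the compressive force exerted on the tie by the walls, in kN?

P ≈ 111 kN

If the wall were absent the tie would grow by αΔT L = 8.7×10⁻⁶ × 164 × 775 = 1.106 mm.
The gap closes (δ_free > 0.57 mm) and the wall then resists a further 1.106 − 0.57 = 0.5358 mm of expansion.
So σ = E(δ_free − g)/L = 119×10³ × 0.5358/775 = 82.27 MPa.
P = σA = 82.27 × 1350 = 111.1 kN.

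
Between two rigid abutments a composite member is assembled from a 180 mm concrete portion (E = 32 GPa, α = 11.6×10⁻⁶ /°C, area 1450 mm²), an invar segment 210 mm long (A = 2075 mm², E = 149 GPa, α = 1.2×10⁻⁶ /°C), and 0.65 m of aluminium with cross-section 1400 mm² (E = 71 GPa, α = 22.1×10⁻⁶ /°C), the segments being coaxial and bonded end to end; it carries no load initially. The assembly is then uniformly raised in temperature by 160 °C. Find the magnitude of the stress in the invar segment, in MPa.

If the supports were absent, the total length change would be Σ αᵢΔT Lᵢ = 11.6×10⁻⁶×160×180 + 1.2×10⁻⁶×160×210 + 22.1×10⁻⁶×160×650 = 2.673 mm.
Since the ends are fixed, an axial force P builds up, equal in every segment, with P · Σ Lᵢ/(AᵢEᵢ) = δ_free.
Σ Lᵢ/(AᵢEᵢ) = 180/(1450×32×10³) + 210/(2075×149×10³) + 650/(1400×71×10³) = 1.11×10⁻⁵ mm/N.
P = 2.673 / 1.11×10⁻⁵ = 240800 N = 240.8 kN, compressive.
σ_{invar} = P / A = 240800 / 2075 = 116.1 MPa.

σ ≈ 116 MPa (compressive)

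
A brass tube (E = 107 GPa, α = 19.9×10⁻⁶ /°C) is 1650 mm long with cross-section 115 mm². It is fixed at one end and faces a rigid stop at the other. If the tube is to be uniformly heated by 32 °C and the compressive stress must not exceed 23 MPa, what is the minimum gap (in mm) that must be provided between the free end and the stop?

With no wall the tube would lengthen by αΔT L = 19.9×10⁻⁶ × 32 × 1650 = 1.051 mm.
A stress of 23 MPa corresponds to the wall pushing the tube back by σL/E = 23×1650/(107×10³) = 0.3547 mm.
So the gap has to take up the difference, g_min = δ_free − σL/E = 1.051 − 0.3547 = 0.696 mm.

g ≈ 0.696 mm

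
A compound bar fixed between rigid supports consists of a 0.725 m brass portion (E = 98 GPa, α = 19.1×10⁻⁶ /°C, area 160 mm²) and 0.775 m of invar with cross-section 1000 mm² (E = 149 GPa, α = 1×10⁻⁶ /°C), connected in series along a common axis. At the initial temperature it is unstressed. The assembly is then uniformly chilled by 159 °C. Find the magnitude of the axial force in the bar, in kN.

Free thermal contraction of the whole bar: Σ αᵢΔT Lᵢ = 19.1×10⁻⁶×159×725 + 1×10⁻⁶×159×775 = 2.325 mm.
Since the ends are fixed, an axial force P builds up, equal in every segment, with P · Σ Lᵢ/(AᵢEᵢ) = δ_free.
The series flexibility is Σ Lᵢ/(AᵢEᵢ) = 725/(160×98×10³) + 775/(1000×149×10³) = 5.144×10⁻⁵ mm/N.
P = 2.325 / 5.144×10⁻⁵ = 45200 N = 45.2 kN, tensile.

P ≈ 45.2 kN (tensile)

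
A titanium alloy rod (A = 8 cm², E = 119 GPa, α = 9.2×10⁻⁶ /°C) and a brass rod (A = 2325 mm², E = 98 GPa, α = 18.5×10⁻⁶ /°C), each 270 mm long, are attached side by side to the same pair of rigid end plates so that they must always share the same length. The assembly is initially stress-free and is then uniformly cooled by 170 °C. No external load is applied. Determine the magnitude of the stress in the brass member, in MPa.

σ ≈ 45.7 MPa (tensile)

The brass has the larger α, so on cooling it would change length more than the titanium alloy if both were free. The rigid plates force a common final length, so the brass is put into tension and the titanium alloy into compression, with equal and opposite forces P (no external load).
Setting the final lengths equal and cancelling L: (α₁ − α₂)ΔT = P/(A₁E₁) + P/(A₂E₂).
|α₁ − α₂|·ΔT = 9.3×10⁻⁶ × 170 = 0.001581.
1/(A₁E₁) + 1/(A₂E₂) = 1/(800×119×10³) + 1/(2325×98×10³) = 1.489×10⁻⁸ N⁻¹.
P = 0.001581 / 1.489×10⁻⁸ = 106200 N = 106.2 kN.
σ_{brass} = P/A₂ = 106200/2325 = 45.66 MPa, tensile.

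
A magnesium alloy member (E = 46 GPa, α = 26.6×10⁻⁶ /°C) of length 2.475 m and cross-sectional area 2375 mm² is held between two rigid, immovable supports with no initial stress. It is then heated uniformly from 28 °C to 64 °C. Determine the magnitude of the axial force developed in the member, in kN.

With zero net strain, σ = E·αΔT = 46 GPa × 26.6×10⁻⁶ × 36 = 44.05 MPa.
Then P = σA = 44.05 × 2375 mm² = 104.6 kN, compressive.

P ≈ 105 kN (compressive)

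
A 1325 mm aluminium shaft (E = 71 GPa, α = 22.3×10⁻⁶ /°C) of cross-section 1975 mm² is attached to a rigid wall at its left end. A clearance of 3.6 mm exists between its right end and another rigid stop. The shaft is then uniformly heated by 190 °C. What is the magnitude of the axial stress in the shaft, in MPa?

If the wall were absent the shaft would grow by αΔT L = 22.3×10⁻⁶ × 190 × 1325 = 5.614 mm.
After closing the 3.6 mm clearance, 5.614 − 3.6 = 2.014 mm of expansion remains to be suppressed by the wall.
That suppressed elongation corresponds to σ = E·Δ/L = 71×10³ × 2.014/1325 = 107.9 MPa.

σ ≈ 108 MPa (compressive)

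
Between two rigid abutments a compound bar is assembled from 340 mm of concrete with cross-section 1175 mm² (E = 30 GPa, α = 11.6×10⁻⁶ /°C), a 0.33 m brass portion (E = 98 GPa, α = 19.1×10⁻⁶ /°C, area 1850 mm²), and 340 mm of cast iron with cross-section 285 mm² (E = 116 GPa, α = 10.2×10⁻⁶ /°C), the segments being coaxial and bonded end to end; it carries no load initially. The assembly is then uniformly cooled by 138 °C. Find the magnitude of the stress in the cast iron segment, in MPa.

If the supports were absent, the total length change would be Σ αᵢΔT Lᵢ = 11.6×10⁻⁶×138×340 + 19.1×10⁻⁶×138×330 + 10.2×10⁻⁶×138×340 = 1.893 mm.
The walls prevent any net length change, so an axial force P (same in every segment) develops. Compatibility: P · Σ Lᵢ/(AᵢEᵢ) = δ_free.
The series flexibility is Σ Lᵢ/(AᵢEᵢ) = 340/(1175×30×10³) + 330/(1850×98×10³) + 340/(285×116×10³) = 2.175×10⁻⁵ mm/N.
So P = 1.893 / 2.175×10⁻⁵ = 87.02 kN, tensile.
σ_{cast iron} = P / A = 87020 / 285 = 305.3 MPa.

σ ≈ 305 MPa (tensile)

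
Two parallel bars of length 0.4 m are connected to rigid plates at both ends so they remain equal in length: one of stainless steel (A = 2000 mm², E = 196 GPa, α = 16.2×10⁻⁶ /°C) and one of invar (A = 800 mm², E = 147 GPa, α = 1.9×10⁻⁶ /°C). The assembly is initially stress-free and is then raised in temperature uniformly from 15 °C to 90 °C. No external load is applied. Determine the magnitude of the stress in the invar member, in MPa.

Equilibrium of a rigid end plate with no external load gives equal and opposite internal forces ±P in the two members. Since α_{stainless steel} > α_{invar}, heating drives the stainless steel into compression and the invar into tension.
Setting the final lengths equal and cancelling L: (α₁ − α₂)ΔT = P/(A₁E₁) + P/(A₂E₂).
|α₁ − α₂|·ΔT = 14.3×10⁻⁶ × 75 = 0.001072.
1/(A₁E₁) + 1/(A₂E₂) = 1/(2000×196×10³) + 1/(800×147×10³) = 1.105×10⁻⁸ N⁻¹.
P = 0.001072 / 1.105×10⁻⁸ = 97020 N = 97.02 kN.
σ_{invar} = P/A₂ = 97020/800 = 121.3 MPa, tensile.

σ ≈ 121 MPa (tensile)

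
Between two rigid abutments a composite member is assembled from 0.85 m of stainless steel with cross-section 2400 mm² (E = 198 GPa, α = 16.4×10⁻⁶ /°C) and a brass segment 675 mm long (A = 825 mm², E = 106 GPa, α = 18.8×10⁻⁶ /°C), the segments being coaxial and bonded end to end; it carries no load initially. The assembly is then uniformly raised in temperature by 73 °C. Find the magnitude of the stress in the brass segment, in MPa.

σ ≈ 248 MPa (compressive)

Free thermal expansion of the whole bar: Σ αᵢΔT Lᵢ = 16.4×10⁻⁶×73×850 + 18.8×10⁻⁶×73×675 = 1.944 mm.
Since the ends are fixed, an axial force P builds up, equal in every segment, with P · Σ Lᵢ/(AᵢEᵢ) = δ_free.
The series flexibility is Σ Lᵢ/(AᵢEᵢ) = 850/(2400×198×10³) + 675/(825×106×10³) = 9.507×10⁻⁶ mm/N.
P = 1.944 / 9.507×10⁻⁶ = 204500 N = 204.5 kN, compressive.
σ_{brass} = P / A = 204500 / 825 = 247.8 MPa.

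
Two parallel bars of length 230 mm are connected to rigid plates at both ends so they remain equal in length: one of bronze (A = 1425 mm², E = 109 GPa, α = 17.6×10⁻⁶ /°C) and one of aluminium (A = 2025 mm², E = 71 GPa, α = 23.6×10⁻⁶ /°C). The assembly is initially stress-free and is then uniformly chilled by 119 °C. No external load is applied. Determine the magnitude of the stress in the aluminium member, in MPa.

The aluminium has the larger α, so on cooling it would change length more than the bronze if both were free. The rigid plates force a common final length, so the aluminium is put into tension and the bronze into compression, with equal and opposite forces P (no external load).
Compatibility of the two members (thermal + elastic change equal): (α₁ − α₂)ΔT = P·[1/(A₁E₁) + 1/(A₂E₂)].
|α₁ − α₂|·ΔT = 6×10⁻⁶ × 119 = 0.000714.
1/(A₁E₁) + 1/(A₂E₂) = 1/(1425×109×10³) + 1/(2025×71×10³) = 1.339×10⁻⁸ N⁻¹.
So P = 0.000714 / 1.339×10⁻⁸ = 53.31 kN.
σ_{aluminium} = P/A₂ = 53310/2025 = 26.33 MPa, tensile.

σ ≈ 26.3 MPa (tensile)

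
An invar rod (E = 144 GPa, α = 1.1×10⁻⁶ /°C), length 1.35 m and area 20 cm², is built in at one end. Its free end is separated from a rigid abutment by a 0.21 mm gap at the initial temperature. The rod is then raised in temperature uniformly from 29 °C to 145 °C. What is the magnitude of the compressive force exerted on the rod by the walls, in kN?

P ≈ 0 kN

If the wall were absent the rod would grow by αΔT L = 1.1×10⁻⁶ × 116 × 1350 = 0.1723 mm.
This is smaller than the 0.21 mm clearance, so the rod expands freely without reaching the stop — the stress is zero.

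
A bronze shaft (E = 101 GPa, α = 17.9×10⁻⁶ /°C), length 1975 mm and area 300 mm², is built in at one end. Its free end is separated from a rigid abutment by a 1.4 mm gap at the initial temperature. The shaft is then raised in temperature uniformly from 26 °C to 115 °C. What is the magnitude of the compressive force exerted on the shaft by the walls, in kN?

If the wall were absent the shaft would grow by αΔT L = 17.9×10⁻⁶ × 89 × 1975 = 3.146 mm.
After closing the 1.4 mm clearance, 3.146 − 1.4 = 1.746 mm of expansion remains to be suppressed by the wall.
So σ = E(δ_free − g)/L = 101×10³ × 1.746/1975 = 89.31 MPa.
Force on the wall = σA = 89.31 × 300 mm² = 26.79 kN.

P ≈ 26.8 kN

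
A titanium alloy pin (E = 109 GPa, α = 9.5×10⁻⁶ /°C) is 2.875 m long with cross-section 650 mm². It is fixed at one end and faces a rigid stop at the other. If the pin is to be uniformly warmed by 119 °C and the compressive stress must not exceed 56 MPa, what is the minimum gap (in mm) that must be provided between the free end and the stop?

Free expansion if unrestrained: δ_free = αΔT L = 9.5×10⁻⁶ × 119 × 2875 = 3.25 mm.
At the allowable stress the elastic shortening the wall may impose is σL/E = 56 × 2875 / (109×10³) = 1.477 mm.
So the gap has to take up the difference, g_min = δ_free − σL/E = 3.25 − 1.477 = 1.773 mm.

g ≈ 1.77 mm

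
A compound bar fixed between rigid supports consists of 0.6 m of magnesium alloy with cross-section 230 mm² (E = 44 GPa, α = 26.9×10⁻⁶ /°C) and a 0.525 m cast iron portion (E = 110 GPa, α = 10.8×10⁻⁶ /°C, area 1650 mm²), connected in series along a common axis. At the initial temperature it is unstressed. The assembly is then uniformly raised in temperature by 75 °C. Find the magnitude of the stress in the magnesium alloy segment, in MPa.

With the walls removed the bar would change length by δ_free = Σ αᵢΔT Lᵢ = 26.9×10⁻⁶×75×600 + 10.8×10⁻⁶×75×525 = 1.636 mm.
The rigid supports impose zero overall length change; the single axial force P common to all segments must satisfy P Σ Lᵢ/(AᵢEᵢ) = δ_free.
The series flexibility is Σ Lᵢ/(AᵢEᵢ) = 600/(230×44×10³) + 525/(1650×110×10³) = 6.218×10⁻⁵ mm/N.
Hence P = δ_free / Σ(L/AE) = 1.636/6.218×10⁻⁵ = 26.31 kN (compressive).
σ_{magnesium alloy} = P / A = 26310 / 230 = 114.4 MPa.

σ ≈ 114 MPa (compressive)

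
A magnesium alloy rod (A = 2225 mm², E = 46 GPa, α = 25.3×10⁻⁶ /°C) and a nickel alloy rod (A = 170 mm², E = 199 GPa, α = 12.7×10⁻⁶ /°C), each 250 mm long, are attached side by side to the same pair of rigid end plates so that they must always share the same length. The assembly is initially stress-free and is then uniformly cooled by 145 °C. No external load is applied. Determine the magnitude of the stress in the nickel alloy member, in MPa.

σ ≈ 273 MPa (compressive)

Equilibrium of a rigid end plate with no external load gives equal and opposite internal forces ±P in the two members. Since α_{magnesium alloy} > α_{nickel alloy}, cooling drives the magnesium alloy into tension and the nickel alloy into compression.
Compatibility of the two members (thermal + elastic change equal): (α₁ − α₂)ΔT = P·[1/(A₁E₁) + 1/(A₂E₂)].
|α₁ − α₂|·ΔT = 12.6×10⁻⁶ × 145 = 0.001827.
1/(A₁E₁) + 1/(A₂E₂) = 1/(2225×46×10³) + 1/(170×199×10³) = 3.933×10⁻⁸ N⁻¹.
P = 0.001827 / 3.933×10⁻⁸ = 46450 N = 46.45 kN.
σ_{nickel alloy} = P/A₂ = 46450/170 = 273.3 MPa, compressive.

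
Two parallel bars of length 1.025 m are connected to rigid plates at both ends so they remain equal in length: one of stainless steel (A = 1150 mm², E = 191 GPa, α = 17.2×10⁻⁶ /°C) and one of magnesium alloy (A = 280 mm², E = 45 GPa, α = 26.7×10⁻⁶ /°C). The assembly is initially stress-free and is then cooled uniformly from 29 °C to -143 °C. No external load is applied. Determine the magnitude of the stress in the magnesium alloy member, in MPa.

σ ≈ 69.5 MPa (tensile)

Both members must finish at the same length. With the larger α, the magnesium alloy tends to over-contract; the plates restrain it, putting the magnesium alloy in tension and the stainless steel in compression. With no external load the two internal forces are equal and opposite, magnitude P.
Equating the net (thermal + elastic) strains gives |α₁ − α₂|·ΔT = P·[1/(A₁E₁) + 1/(A₂E₂)].
|α₁ − α₂|·ΔT = 9.5×10⁻⁶ × 172 = 0.001634.
1/(A₁E₁) + 1/(A₂E₂) = 1/(1150×191×10³) + 1/(280×45×10³) = 8.392×10⁻⁸ N⁻¹.
P = 0.001634 / 8.392×10⁻⁸ = 19470 N = 19.47 kN.
σ_{magnesium alloy} = P/A₂ = 19470/280 = 69.54 MPa, tensile.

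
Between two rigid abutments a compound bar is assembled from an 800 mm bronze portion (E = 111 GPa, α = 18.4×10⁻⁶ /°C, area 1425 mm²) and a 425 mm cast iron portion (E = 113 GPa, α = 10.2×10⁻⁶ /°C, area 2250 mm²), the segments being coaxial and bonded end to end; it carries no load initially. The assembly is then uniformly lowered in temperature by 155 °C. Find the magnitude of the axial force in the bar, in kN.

P ≈ 439 kN (tensile)

If the supports were absent, the total length change would be Σ αᵢΔT Lᵢ = 18.4×10⁻⁶×155×800 + 10.2×10⁻⁶×155×425 = 2.954 mm.
Since the ends are fixed, an axial force P builds up, equal in every segment, with P · Σ Lᵢ/(AᵢEᵢ) = δ_free.
The series flexibility is Σ Lᵢ/(AᵢEᵢ) = 800/(1425×111×10³) + 425/(2250×113×10³) = 6.729×10⁻⁶ mm/N.
P = 2.954 / 6.729×10⁻⁶ = 438900 N = 438.9 kN, tensile.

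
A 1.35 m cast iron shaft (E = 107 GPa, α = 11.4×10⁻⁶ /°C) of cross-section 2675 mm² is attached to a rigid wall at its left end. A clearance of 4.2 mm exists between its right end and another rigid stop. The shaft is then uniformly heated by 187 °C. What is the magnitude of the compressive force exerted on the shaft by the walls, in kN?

P ≈ 0 kN

If the wall were absent the shaft would grow by αΔT L = 11.4×10⁻⁶ × 187 × 1350 = 2.878 mm.
Since δ_free = 2.88 mm is less than the 4.2 mm gap, the shaft never touches the wall. No axial force develops.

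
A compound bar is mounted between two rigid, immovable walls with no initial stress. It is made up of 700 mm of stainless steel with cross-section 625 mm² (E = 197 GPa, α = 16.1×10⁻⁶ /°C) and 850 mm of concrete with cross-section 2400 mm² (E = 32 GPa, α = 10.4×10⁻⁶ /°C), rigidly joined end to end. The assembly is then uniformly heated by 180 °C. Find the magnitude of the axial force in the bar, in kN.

If the supports were absent, the total length change would be Σ αᵢΔT Lᵢ = 16.1×10⁻⁶×180×700 + 10.4×10⁻⁶×180×850 = 3.62 mm.
The rigid supports impose zero overall length change; the single axial force P common to all segments must satisfy P Σ Lᵢ/(AᵢEᵢ) = δ_free.
The series flexibility is Σ Lᵢ/(AᵢEᵢ) = 700/(625×197×10³) + 850/(2400×32×10³) = 1.675×10⁻⁵ mm/N.
Hence P = δ_free / Σ(L/AE) = 3.62/1.675×10⁻⁵ = 216.1 kN (compressive).

P ≈ 216 kN (compressive)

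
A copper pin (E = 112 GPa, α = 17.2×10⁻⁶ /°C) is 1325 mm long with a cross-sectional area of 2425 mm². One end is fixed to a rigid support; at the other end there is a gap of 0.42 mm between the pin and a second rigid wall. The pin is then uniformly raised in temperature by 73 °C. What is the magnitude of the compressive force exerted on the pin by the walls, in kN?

Free thermal elongation = αΔT L = 17.2×10⁻⁶ × 73 × 1325 = 1.664 mm.
After closing the 0.42 mm clearance, 1.664 − 0.42 = 1.244 mm of expansion remains to be suppressed by the wall.
That suppressed elongation corresponds to σ = E·Δ/L = 112×10³ × 1.244/1325 = 105.1 MPa.
P = σA = 105.1 × 2425 = 254.9 kN.

P ≈ 255 kN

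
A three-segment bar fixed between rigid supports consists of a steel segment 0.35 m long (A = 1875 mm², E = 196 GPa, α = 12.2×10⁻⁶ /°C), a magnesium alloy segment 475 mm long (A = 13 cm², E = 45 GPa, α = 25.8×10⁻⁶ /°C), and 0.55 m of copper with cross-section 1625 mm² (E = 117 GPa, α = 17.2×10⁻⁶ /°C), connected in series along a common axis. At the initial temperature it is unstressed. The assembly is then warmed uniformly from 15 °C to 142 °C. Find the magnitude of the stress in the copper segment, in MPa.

With the walls removed the bar would change length by δ_free = Σ αᵢΔT Lᵢ = 12.2×10⁻⁶×127×350 + 25.8×10⁻⁶×127×475 + 17.2×10⁻⁶×127×550 = 3.3 mm.
The rigid supports impose zero overall length change; the single axial force P common to all segments must satisfy P Σ Lᵢ/(AᵢEᵢ) = δ_free.
The series flexibility is Σ Lᵢ/(AᵢEᵢ) = 350/(1875×196×10³) + 475/(1300×45×10³) + 550/(1625×117×10³) = 1.196×10⁻⁵ mm/N.
Hence P = δ_free / Σ(L/AE) = 3.3/1.196×10⁻⁵ = 275.8 kN (compressive).
σ_{copper} = P / A = 275800 / 1625 = 169.7 MPa.

σ ≈ 170 MPa (compressive)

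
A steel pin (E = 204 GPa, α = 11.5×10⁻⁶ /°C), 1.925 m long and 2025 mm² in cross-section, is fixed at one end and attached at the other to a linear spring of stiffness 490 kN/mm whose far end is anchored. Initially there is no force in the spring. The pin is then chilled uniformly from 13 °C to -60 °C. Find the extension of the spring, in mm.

If the spring were absent the pin would shorten by αΔT L = 11.5×10⁻⁶ × 73 × 1925 = 1.616 mm.
With a force P in the spring, the elastic change of the pin is PL/(AE) and that of the spring is P/k; compatibility requires their sum to equal δ_free.
P [ L/(AE) + 1/k ] = δ_free → P [ 1925/(2025×204×10³) + 1/(490×10³) ] = 1.616.
P = 1.616 / 6.701×10⁻⁶ = 241200 N.
Spring extension = P/k = 241200/(490×10³) = 0.4922 mm.

δ ≈ 0.492 mm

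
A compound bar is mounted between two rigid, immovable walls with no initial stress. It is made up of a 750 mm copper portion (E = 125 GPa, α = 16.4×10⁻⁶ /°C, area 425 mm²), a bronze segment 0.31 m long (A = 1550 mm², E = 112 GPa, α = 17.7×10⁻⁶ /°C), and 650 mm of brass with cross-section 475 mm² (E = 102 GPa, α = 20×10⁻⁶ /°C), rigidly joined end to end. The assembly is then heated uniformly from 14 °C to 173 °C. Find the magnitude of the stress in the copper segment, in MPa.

σ ≈ 393 MPa (compressive)

Free thermal expansion of the whole bar: Σ αᵢΔT Lᵢ = 16.4×10⁻⁶×159×750 + 17.7×10⁻⁶×159×310 + 20×10⁻⁶×159×650 = 4.895 mm.
The rigid supports impose zero overall length change; the single axial force P common to all segments must satisfy P Σ Lᵢ/(AᵢEᵢ) = δ_free.
Σ Lᵢ/(AᵢEᵢ) = 750/(425×125×10³) + 310/(1550×112×10³) + 650/(475×102×10³) = 2.932×10⁻⁵ mm/N.
P = 4.895 / 2.932×10⁻⁵ = 167000 N = 167 kN, compressive.
σ_{copper} = P / A = 167000 / 425 = 392.8 MPa.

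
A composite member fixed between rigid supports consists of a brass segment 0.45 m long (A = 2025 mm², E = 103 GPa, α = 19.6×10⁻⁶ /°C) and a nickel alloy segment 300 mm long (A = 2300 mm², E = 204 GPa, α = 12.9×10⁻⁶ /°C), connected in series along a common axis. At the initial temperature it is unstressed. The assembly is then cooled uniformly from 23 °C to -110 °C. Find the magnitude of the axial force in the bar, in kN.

Free thermal contraction of the whole bar: Σ αᵢΔT Lᵢ = 19.6×10⁻⁶×133×450 + 12.9×10⁻⁶×133×300 = 1.688 mm.
The walls prevent any net length change, so an axial force P (same in every segment) develops. Compatibility: P · Σ Lᵢ/(AᵢEᵢ) = δ_free.
The series flexibility is Σ Lᵢ/(AᵢEᵢ) = 450/(2025×103×10³) + 300/(2300×204×10³) = 2.797×10⁻⁶ mm/N.
P = 1.688 / 2.797×10⁻⁶ = 603400 N = 603.4 kN, tensile.

P ≈ 603 kN (tensile)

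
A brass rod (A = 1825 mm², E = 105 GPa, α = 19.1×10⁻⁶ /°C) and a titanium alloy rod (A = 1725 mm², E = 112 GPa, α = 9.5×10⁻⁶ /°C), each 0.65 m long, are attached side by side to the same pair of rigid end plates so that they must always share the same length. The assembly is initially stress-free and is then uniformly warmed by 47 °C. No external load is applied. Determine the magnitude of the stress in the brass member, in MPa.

σ ≈ 23.8 MPa (compressive)

Both members must finish at the same length. With the larger α, the brass tends to over-expand; the plates restrain it, putting the brass in compression and the titanium alloy in tension. With no external load the two internal forces are equal and opposite, magnitude P.
Equating the net (thermal + elastic) strains gives |α₁ − α₂|·ΔT = P·[1/(A₁E₁) + 1/(A₂E₂)].
|α₁ − α₂|·ΔT = 9.6×10⁻⁶ × 47 = 0.0004512.
1/(A₁E₁) + 1/(A₂E₂) = 1/(1825×105×10³) + 1/(1725×112×10³) = 1.039×10⁻⁸ N⁻¹.
So P = 0.0004512 / 1.039×10⁻⁸ = 43.41 kN.
σ_{brass} = P/A₁ = 43410/1825 = 23.78 MPa, compressive.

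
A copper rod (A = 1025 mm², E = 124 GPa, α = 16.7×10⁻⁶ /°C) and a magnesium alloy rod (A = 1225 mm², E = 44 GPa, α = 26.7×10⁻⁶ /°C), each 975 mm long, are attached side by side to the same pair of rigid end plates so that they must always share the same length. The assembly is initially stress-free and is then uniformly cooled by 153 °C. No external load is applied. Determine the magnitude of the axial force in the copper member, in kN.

Both members must finish at the same length. With the larger α, the magnesium alloy tends to over-contract; the plates restrain it, putting the magnesium alloy in tension and the copper in compression. With no external load the two internal forces are equal and opposite, magnitude P.
Compatibility of the two members (thermal + elastic change equal): (α₁ − α₂)ΔT = P·[1/(A₁E₁) + 1/(A₂E₂)].
|α₁ − α₂|·ΔT = 10×10⁻⁶ × 153 = 0.00153.
1/(A₁E₁) + 1/(A₂E₂) = 1/(1025×124×10³) + 1/(1225×44×10³) = 2.642×10⁻⁸ N⁻¹.
So P = 0.00153 / 2.642×10⁻⁸ = 57.91 kN.

P ≈ 57.9 kN (compressive in the copper)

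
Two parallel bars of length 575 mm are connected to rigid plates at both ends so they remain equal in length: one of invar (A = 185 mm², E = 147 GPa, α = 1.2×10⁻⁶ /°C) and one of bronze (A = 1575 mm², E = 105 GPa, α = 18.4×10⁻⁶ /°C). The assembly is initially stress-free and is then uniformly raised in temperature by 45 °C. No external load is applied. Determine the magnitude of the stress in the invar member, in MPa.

σ ≈ 97.7 MPa (tensile)

Both members must finish at the same length. With the larger α, the bronze tends to over-expand; the plates restrain it, putting the bronze in compression and the invar in tension. With no external load the two internal forces are equal and opposite, magnitude P.
Setting the final lengths equal and cancelling L: (α₁ − α₂)ΔT = P/(A₁E₁) + P/(A₂E₂).
|α₁ − α₂|·ΔT = 17.2×10⁻⁶ × 45 = 0.000774.
1/(A₁E₁) + 1/(A₂E₂) = 1/(185×147×10³) + 1/(1575×105×10³) = 4.282×10⁻⁸ N⁻¹.
So P = 0.000774 / 4.282×10⁻⁸ = 18.08 kN.
σ_{invar} = P/A₁ = 18080/185 = 97.71 MPa, tensile.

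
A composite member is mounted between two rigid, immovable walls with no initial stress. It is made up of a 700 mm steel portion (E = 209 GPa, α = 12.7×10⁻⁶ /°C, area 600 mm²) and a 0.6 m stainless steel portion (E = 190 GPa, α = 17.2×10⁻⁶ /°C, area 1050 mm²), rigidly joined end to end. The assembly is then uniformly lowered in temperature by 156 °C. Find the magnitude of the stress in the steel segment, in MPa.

σ ≈ 581 MPa (tensile)

If the supports were absent, the total length change would be Σ αᵢΔT Lᵢ = 12.7×10⁻⁶×156×700 + 17.2×10⁻⁶×156×600 = 2.997 mm.
Since the ends are fixed, an axial force P builds up, equal in every segment, with P · Σ Lᵢ/(AᵢEᵢ) = δ_free.
The series flexibility is Σ Lᵢ/(AᵢEᵢ) = 700/(600×209×10³) + 600/(1050×190×10³) = 8.59×10⁻⁶ mm/N.
P = 2.997 / 8.59×10⁻⁶ = 348900 N = 348.9 kN, tensile.
σ_{steel} = P / A = 348900 / 600 = 581.5 MPa.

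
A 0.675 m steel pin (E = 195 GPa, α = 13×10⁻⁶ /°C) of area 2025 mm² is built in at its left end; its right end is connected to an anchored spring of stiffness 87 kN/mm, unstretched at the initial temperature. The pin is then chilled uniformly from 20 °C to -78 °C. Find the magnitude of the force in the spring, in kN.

Free thermal contraction: δ_free = αΔT L = 13×10⁻⁶ × 98 × 675 = 0.8599 mm.
With a force P in the spring, the elastic change of the pin is PL/(AE) and that of the spring is P/k; compatibility requires their sum to equal δ_free.
So P = δ_free / [L/(AE) + 1/k] = 0.8599 / [ 675/(2025×195×10³) + 1/(87×10³) ].
P = 0.8599 / 1.32×10⁻⁵ = 65130 N.

P ≈ 65.1 kN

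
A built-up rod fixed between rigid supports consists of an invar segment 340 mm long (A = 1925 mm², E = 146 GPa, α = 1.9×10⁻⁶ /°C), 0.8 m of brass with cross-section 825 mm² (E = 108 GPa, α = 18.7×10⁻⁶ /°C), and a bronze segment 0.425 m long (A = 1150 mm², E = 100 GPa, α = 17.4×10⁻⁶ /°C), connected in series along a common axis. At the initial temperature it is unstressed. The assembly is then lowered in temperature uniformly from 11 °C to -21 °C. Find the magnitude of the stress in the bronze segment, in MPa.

If the supports were absent, the total length change would be Σ αᵢΔT Lᵢ = 1.9×10⁻⁶×32×340 + 18.7×10⁻⁶×32×800 + 17.4×10⁻⁶×32×425 = 0.736 mm.
The rigid supports impose zero overall length change; the single axial force P common to all segments must satisfy P Σ Lᵢ/(AᵢEᵢ) = δ_free.
Σ Lᵢ/(AᵢEᵢ) = 340/(1925×146×10³) + 800/(825×108×10³) + 425/(1150×100×10³) = 1.388×10⁻⁵ mm/N.
Hence P = δ_free / Σ(L/AE) = 0.736/1.388×10⁻⁵ = 53.01 kN (tensile).
σ_{bronze} = P / A = 53010 / 1150 = 46.1 MPa.

σ ≈ 46.1 MPa (tensile)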